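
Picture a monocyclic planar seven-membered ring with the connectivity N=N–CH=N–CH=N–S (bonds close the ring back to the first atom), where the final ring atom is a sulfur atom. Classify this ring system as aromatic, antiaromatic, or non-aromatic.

Every ring atom contributes a p orbital perpendicular to the ring (each doubly-bonded ring atom is sp² with one p-orbital electron; the doubly-bonded nitrogens are pyridine-type — their lone pairs lie in the ring plane, leaving one electron in the p orbital; the sulfur donates one lone pair from its p orbital), so the π system is cyclic and fully conjugated.
π-electron count: 3 × 2 = 6 from the double-bond units + 2 from the S atom = 8.
8 is a 4n count (n = 2), so the planar conjugated ring is antiaromatic.

Antiaromatic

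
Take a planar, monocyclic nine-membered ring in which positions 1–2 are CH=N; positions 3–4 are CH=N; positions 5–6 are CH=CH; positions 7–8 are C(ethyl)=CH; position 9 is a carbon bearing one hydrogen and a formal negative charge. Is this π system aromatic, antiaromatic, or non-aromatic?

Aromatic

The p orbitals form a continuous loop: the double-bond atoms are sp², each contributing one p electron; each sp² =N– keeps its lone pair in-plane and puts one electron into the π system; the carbanion's lone pair occupies the p orbital. The ring is fully conjugated.
Adding the contributions, 4 × 2 = 8 from the double-bond units + 2 from the CH(-) atom = 10.
With 10 π electrons (n = 2), the Hückel 4n+2 condition holds.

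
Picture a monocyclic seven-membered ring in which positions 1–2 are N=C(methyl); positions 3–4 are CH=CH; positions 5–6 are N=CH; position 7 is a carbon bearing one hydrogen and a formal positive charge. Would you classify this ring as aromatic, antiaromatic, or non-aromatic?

Every ring atom contributes a p orbital perpendicular to the ring (the double-bond atoms are sp², each contributing one p electron; each =N– nitrogen is pyridine-type (lone pair in the sp² plane, one electron in the p orbital); the carbocation has an empty p orbital), so the π system is cyclic and fully conjugated.
Counting π electrons: 3 × 2 = 6 from the double-bond units + 0 from the CH(+) atom = 6.
That gives a 4n+2 count (6, n = 1).

Aromatic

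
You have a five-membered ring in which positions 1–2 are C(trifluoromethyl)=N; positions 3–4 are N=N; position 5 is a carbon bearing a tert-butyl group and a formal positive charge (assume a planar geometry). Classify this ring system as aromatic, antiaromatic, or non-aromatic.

Antiaromatic

Check conjugation: every atom in a ring double bond is sp² and brings one electron to the p orbital; each sp² =N– keeps its lone pair in-plane and puts one electron into the π system; the carbocation has an empty p orbital — every position has a p orbital, so the cyclic π system is continuous.
Adding the contributions, 2 × 2 = 4 from the double-bond units + 0 from the C(tert-butyl)(+) atom = 4.
4 is a 4n count (n = 1), so the planar conjugated ring is antiaromatic.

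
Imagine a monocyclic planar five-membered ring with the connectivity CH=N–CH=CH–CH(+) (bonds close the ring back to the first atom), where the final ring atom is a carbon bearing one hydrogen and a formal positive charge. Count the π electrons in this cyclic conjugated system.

4

Check conjugation: the double-bond atoms are sp², each contributing one p electron; the doubly-bonded nitrogens are pyridine-type — their lone pairs lie in the ring plane, leaving one electron in the p orbital; the carbocation has an empty p orbital — every position has a p orbital, so the cyclic π system is continuous.
Adding the contributions, 2 × 2 = 4 from the double-bond units + 0 from the CH(+) atom = 4.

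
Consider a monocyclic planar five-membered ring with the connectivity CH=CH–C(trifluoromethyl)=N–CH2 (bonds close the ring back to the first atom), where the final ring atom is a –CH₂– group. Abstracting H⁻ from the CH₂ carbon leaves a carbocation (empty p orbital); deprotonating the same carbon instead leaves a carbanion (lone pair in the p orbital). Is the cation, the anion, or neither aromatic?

Once that carbon is sp², every ring atom has a p orbital and both ions are fully conjugated.
Cation: 2 × 2 + 0 = 4 π electrons → 4(1), antiaromatic.
Anion: 2 × 2 + 2 = 6 π electrons → 4(1)+2, aromatic.

The anion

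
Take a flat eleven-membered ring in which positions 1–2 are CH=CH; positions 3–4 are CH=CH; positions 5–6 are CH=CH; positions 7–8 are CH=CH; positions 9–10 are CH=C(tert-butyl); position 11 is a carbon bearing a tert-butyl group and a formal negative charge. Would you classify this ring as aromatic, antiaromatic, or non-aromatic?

All ring atoms are sp² and supply a p orbital to the ring (each doubly-bonded ring atom is sp² with one p-orbital electron; the carbanion's lone pair occupies the p orbital); the conjugation is uninterrupted.
Tallying contributions gives 5 × 2 = 10 from the double-bond units + 2 from the C(tert-butyl)(-) atom = 12.
With 12 = 4·3 π electrons, Hückel's rule classifies the planar ring as antiaromatic.

Antiaromatic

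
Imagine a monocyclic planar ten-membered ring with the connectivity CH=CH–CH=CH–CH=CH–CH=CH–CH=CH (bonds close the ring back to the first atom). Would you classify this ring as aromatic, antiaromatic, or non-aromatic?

Aromatic

The p orbitals form a continuous loop: the double-bond atoms are sp², each contributing one p electron. The ring is fully conjugated.
π-electron count: 5 × 2 = 10 from the 5 double-bond units.
Since 10 = 4·2 + 2, the ring meets the 4n+2 criterion.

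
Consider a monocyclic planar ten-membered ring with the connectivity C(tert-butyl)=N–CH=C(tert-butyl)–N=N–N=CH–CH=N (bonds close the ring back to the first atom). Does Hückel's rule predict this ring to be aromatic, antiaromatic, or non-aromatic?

All ring atoms are sp² and supply a p orbital to the ring (every atom in a ring double bond is sp² and brings one electron to the p orbital; each =N– nitrogen is pyridine-type (lone pair in the sp² plane, one electron in the p orbital)); the conjugation is uninterrupted.
Adding the contributions, 5 × 2 = 10 from the 5 double-bond units.
10 = 4(2) + 2, which satisfies Hückel's 4n+2 rule.

Aromatic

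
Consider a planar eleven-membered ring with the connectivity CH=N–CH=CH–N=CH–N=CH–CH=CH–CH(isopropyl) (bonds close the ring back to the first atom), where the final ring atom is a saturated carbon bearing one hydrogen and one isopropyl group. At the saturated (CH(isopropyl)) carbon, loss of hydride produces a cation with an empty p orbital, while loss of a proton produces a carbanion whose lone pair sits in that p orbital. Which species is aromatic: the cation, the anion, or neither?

Once that carbon is sp², every ring atom has a p orbital and both ions are fully conjugated.
Cation: 5 × 2 + 0 = 10 π electrons → 4(2)+2, aromatic.
Anion: 5 × 2 + 2 = 12 π electrons → 4(3), antiaromatic.

The cation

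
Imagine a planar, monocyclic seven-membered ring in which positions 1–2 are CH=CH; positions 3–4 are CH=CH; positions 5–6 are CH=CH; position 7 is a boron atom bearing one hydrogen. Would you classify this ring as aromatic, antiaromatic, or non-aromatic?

Aromatic

Check conjugation: each doubly-bonded ring atom is sp² with one p-orbital electron; the boron has an empty p orbital — every position has a p orbital, so the cyclic π system is continuous.
π-electron count: 3 × 2 = 6 from the double-bond units + 0 from the BH atom = 6.
Since 6 = 4·1 + 2, the ring meets the 4n+2 criterion.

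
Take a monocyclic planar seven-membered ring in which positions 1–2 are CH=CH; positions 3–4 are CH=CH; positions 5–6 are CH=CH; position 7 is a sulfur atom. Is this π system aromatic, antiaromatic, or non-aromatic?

The p orbitals form a continuous loop: the double-bond atoms are sp², each contributing one p electron; the sulfur donates one lone pair from its p orbital. The ring is fully conjugated.
Counting π electrons: 3 × 2 = 6 from the double-bond units + 2 from the S atom = 8.
A 4n π count (8, n = 2) in a planar conjugated ring means antiaromatic.

Antiaromatic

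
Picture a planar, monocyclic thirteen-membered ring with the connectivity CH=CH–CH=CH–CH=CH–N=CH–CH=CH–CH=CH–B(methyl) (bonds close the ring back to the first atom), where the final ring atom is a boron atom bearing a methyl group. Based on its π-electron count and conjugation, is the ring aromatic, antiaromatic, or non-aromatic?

Antiaromatic

The p orbitals form a continuous loop: the double-bond atoms are sp², each contributing one p electron; each sp² =N– keeps its lone pair in-plane and puts one electron into the π system; the boron has an empty p orbital. The ring is fully conjugated.
Tallying contributions gives 6 × 2 = 12 from the double-bond units + 0 from the B(methyl) atom = 12.
12 = 4(3); a planar, fully conjugated 4n system is antiaromatic.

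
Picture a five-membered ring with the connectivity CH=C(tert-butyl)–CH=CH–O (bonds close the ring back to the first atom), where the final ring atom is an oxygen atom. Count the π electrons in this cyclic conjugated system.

Check conjugation: every atom in a ring double bond is sp² and brings one electron to the p orbital; the oxygen donates one lone pair from its p orbital — every position has a p orbital, so the cyclic π system is continuous.
π-electron count: 2 × 2 = 4 from the double-bond units + 2 from the O atom = 6.

6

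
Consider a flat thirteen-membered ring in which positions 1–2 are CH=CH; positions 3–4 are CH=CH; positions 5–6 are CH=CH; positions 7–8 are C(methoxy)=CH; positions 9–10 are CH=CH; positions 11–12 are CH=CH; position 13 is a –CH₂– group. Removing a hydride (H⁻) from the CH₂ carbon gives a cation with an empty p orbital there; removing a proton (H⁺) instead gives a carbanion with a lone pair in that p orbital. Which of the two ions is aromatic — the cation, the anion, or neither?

The anion

In both ions every ring atom is sp² and contributes a p orbital, so both rings are fully conjugated.
Cation: 6 × 2 + 0 = 12 π electrons → 4(3), antiaromatic.
Anion: 6 × 2 + 2 = 14 π electrons → 4(3)+2, aromatic.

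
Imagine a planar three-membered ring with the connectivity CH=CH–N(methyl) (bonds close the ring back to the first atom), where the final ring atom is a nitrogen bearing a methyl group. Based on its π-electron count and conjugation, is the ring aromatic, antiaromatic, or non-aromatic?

The p orbitals form a continuous loop: every atom in a ring double bond is sp² and brings one electron to the p orbital; the pyrrole-type nitrogen donates its lone pair from the p orbital. The ring is fully conjugated.
Tallying contributions gives 1 × 2 = 2 from the double-bond unit + 2 from the N(methyl) atom = 4.
4 is a 4n count (n = 1), so the planar conjugated ring is antiaromatic.

Antiaromatic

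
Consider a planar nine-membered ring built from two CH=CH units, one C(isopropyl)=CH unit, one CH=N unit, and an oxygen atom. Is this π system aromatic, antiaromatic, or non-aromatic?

Aromatic

Every ring atom contributes a p orbital perpendicular to the ring (each doubly-bonded ring atom is sp² with one p-orbital electron; the doubly-bonded nitrogens are pyridine-type — their lone pairs lie in the ring plane, leaving one electron in the p orbital; the oxygen donates one lone pair from its p orbital), so the π system is cyclic and fully conjugated.
Tallying contributions gives 4 × 2 = 8 from the double-bond units + 2 from the O atom = 10.
With 10 π electrons (n = 2), the Hückel 4n+2 condition holds.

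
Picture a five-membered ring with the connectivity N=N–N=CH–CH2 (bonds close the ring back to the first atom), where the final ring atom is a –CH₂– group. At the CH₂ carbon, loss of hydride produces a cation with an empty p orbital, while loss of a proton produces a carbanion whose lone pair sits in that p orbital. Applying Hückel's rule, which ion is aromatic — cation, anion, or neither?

Once that carbon is sp², every ring atom has a p orbital and both ions are fully conjugated.
Cation: 2 × 2 + 0 = 4 π electrons → 4(1), antiaromatic.
Anion: 2 × 2 + 2 = 6 π electrons → 4(1)+2, aromatic.

The anion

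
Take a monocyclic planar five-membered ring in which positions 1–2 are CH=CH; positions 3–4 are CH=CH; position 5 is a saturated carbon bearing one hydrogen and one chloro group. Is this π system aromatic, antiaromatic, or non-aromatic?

Non-aromatic

The CH(chloro) position has four σ bonds — that saturated carbon is sp³ and has no p orbital in the ring π system — so the cyclic conjugation is interrupted.
Hückel's rule only applies to fully conjugated rings, so this one is simply non-aromatic.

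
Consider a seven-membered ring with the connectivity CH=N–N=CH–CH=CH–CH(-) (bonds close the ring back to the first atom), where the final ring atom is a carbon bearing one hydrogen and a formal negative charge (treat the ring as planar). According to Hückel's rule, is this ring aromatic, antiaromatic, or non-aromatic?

Antiaromatic

Every ring atom contributes a p orbital perpendicular to the ring (every atom in a ring double bond is sp² and brings one electron to the p orbital; each =N– nitrogen is pyridine-type (lone pair in the sp² plane, one electron in the p orbital); the carbanion's lone pair occupies the p orbital), so the π system is cyclic and fully conjugated.
Counting π electrons: 3 × 2 = 6 from the double-bond units + 2 from the CH(-) atom = 8.
With 8 = 4·2 π electrons, Hückel's rule classifies the planar ring as antiaromatic.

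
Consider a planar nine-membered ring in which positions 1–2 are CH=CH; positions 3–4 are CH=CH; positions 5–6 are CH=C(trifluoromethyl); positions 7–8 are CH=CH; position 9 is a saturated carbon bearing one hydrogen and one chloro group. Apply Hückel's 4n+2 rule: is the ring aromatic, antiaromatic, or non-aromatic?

Non-aromatic

At the CH(chloro) position, that saturated carbon is sp³ and has no p orbital in the ring π system; the ring's p-orbital overlap is broken there.
Without a continuous loop of overlapping p orbitals the Hückel electron count never comes into play.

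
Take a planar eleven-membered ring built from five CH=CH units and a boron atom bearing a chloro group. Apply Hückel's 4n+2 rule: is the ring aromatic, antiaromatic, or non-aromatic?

Aromatic

Every ring atom contributes a p orbital perpendicular to the ring (each doubly-bonded ring atom is sp² with one p-orbital electron; the boron has an empty p orbital), so the π system is cyclic and fully conjugated.
Counting π electrons: 5 × 2 = 10 from the double-bond units + 0 from the B(chloro) atom = 10.
That gives a 4n+2 count (10, n = 2).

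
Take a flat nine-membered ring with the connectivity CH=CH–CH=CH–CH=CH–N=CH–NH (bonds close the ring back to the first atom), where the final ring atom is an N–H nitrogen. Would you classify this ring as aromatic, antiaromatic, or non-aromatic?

The p orbitals form a continuous loop: the double-bond atoms are sp², each contributing one p electron; each sp² =N– keeps its lone pair in-plane and puts one electron into the π system; the pyrrole-type nitrogen donates its lone pair from the p orbital. The ring is fully conjugated.
π-electron count: 4 × 2 = 8 from the double-bond units + 2 from the NH atom = 10.
10 = 4(2) + 2, which satisfies Hückel's 4n+2 rule.

Aromatic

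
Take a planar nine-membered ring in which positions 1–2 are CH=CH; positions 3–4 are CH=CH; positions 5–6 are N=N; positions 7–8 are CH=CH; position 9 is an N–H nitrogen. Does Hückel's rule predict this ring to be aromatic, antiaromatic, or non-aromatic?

Check conjugation: each doubly-bonded ring atom is sp² with one p-orbital electron; the doubly-bonded nitrogens are pyridine-type — their lone pairs lie in the ring plane, leaving one electron in the p orbital; the pyrrole-type nitrogen donates its lone pair from the p orbital — every position has a p orbital, so the cyclic π system is continuous.
π-electron count: 4 × 2 = 8 from the double-bond units + 2 from the NH atom = 10.
With 10 π electrons (n = 2), the Hückel 4n+2 condition holds.

Aromatic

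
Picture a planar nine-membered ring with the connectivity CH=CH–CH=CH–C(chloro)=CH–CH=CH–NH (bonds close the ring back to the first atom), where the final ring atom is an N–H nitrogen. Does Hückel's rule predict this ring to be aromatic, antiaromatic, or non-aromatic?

Aromatic

All ring atoms are sp² and supply a p orbital to the ring (every atom in a ring double bond is sp² and brings one electron to the p orbital; the pyrrole-type nitrogen donates its lone pair from the p orbital); the conjugation is uninterrupted.
Tallying contributions gives 4 × 2 = 8 from the double-bond units + 2 from the NH atom = 10.
Since 10 = 4·2 + 2, the ring meets the 4n+2 criterion.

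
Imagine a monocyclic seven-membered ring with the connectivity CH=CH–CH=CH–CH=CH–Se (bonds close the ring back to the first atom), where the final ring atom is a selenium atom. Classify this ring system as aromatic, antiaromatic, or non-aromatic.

Antiaromatic

Every ring atom contributes a p orbital perpendicular to the ring (the double-bond atoms are sp², each contributing one p electron; the selenium donates one lone pair from its p orbital), so the π system is cyclic and fully conjugated.
Counting π electrons: 3 × 2 = 6 from the double-bond units + 2 from the Se atom = 8.
With 8 = 4·2 π electrons, Hückel's rule classifies the planar ring as antiaromatic.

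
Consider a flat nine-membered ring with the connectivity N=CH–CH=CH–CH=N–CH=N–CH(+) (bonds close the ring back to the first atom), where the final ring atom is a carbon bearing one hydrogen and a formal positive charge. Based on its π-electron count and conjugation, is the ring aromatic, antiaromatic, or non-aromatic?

Check conjugation: every atom in a ring double bond is sp² and brings one electron to the p orbital; each sp² =N– keeps its lone pair in-plane and puts one electron into the π system; the carbocation has an empty p orbital — every position has a p orbital, so the cyclic π system is continuous.
Tallying contributions gives 4 × 2 = 8 from the double-bond units + 0 from the CH(+) atom = 8.
8 = 4(2); a planar, fully conjugated 4n system is antiaromatic.

Antiaromatic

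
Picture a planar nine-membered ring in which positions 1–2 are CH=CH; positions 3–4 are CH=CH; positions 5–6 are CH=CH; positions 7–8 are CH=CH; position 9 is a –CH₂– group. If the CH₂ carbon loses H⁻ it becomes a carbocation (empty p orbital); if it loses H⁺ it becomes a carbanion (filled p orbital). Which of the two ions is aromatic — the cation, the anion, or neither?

The anion

In both ions every ring atom is sp² and contributes a p orbital, so both rings are fully conjugated.
Cation: 4 × 2 + 0 = 8 π electrons → 4(2), antiaromatic.
Anion: 4 × 2 + 2 = 10 π electrons → 4(2)+2, aromatic.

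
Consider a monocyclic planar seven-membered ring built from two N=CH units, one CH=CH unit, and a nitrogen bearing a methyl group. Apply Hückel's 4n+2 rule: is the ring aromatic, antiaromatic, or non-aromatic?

Every ring atom contributes a p orbital perpendicular to the ring (each doubly-bonded ring atom is sp² with one p-orbital electron; each sp² =N– keeps its lone pair in-plane and puts one electron into the π system; the pyrrole-type nitrogen donates its lone pair from the p orbital), so the π system is cyclic and fully conjugated.
π-electron count: 3 × 2 = 6 from the double-bond units + 2 from the N(methyl) atom = 8.
8 = 4(2); a planar, fully conjugated 4n system is antiaromatic.

Antiaromatic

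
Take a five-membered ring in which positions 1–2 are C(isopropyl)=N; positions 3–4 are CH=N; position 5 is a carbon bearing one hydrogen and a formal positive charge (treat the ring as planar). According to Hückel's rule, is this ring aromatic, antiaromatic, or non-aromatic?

Antiaromatic

The p orbitals form a continuous loop: the double-bond atoms are sp², each contributing one p electron; the doubly-bonded nitrogens are pyridine-type — their lone pairs lie in the ring plane, leaving one electron in the p orbital; the carbocation has an empty p orbital. The ring is fully conjugated.
Tallying contributions gives 2 × 2 = 4 from the double-bond units + 0 from the CH(+) atom = 4.
4 is a 4n count (n = 1), so the planar conjugated ring is antiaromatic.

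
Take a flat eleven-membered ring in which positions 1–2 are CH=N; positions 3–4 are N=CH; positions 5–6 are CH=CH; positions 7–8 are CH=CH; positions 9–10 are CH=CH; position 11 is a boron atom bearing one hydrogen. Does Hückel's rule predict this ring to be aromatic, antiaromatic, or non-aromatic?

The p orbitals form a continuous loop: each doubly-bonded ring atom is sp² with one p-orbital electron; each sp² =N– keeps its lone pair in-plane and puts one electron into the π system; the boron has an empty p orbital. The ring is fully conjugated.
π-electron count: 5 × 2 = 10 from the double-bond units + 0 from the BH atom = 10.
With 10 π electrons (n = 2), the Hückel 4n+2 condition holds.

Aromatic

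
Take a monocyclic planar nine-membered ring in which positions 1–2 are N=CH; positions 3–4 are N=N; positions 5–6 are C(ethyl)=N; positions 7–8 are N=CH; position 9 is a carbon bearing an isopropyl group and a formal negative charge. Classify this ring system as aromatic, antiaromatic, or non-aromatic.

The p orbitals form a continuous loop: every atom in a ring double bond is sp² and brings one electron to the p orbital; each =N– nitrogen is pyridine-type (lone pair in the sp² plane, one electron in the p orbital); the carbanion's lone pair occupies the p orbital. The ring is fully conjugated.
Counting π electrons: 4 × 2 = 8 from the double-bond units + 2 from the C(isopropyl)(-) atom = 10.
Since 10 = 4·2 + 2, the ring meets the 4n+2 criterion.

Aromatic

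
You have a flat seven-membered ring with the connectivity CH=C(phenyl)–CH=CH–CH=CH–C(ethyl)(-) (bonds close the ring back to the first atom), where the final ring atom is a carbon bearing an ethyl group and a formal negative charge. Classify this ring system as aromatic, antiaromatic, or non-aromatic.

Check conjugation: each doubly-bonded ring atom is sp² with one p-orbital electron; the carbanion's lone pair occupies the p orbital — every position has a p orbital, so the cyclic π system is continuous.
Counting π electrons: 3 × 2 = 6 from the double-bond units + 2 from the C(ethyl)(-) atom = 8.
8 is a 4n count (n = 2), so the planar conjugated ring is antiaromatic.

Antiaromatic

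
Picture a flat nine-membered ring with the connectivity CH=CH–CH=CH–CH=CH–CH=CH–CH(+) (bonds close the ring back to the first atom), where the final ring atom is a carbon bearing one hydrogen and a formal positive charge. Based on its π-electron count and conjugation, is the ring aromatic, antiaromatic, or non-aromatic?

Check conjugation: the double-bond atoms are sp², each contributing one p electron; the carbocation has an empty p orbital — every position has a p orbital, so the cyclic π system is continuous.
Counting π electrons: 4 × 2 = 8 from the double-bond units + 0 from the CH(+) atom = 8.
8 is a 4n count (n = 2), so the planar conjugated ring is antiaromatic.

Antiaromatic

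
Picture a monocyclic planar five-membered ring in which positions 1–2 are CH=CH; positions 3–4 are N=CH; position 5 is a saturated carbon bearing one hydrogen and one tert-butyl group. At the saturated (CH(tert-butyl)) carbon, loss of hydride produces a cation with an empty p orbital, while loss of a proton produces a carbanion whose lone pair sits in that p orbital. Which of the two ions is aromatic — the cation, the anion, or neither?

The anion

In either ion the ring is fully conjugated: every atom, including the new sp² carbon, supplies a p orbital.
Cation: 2 × 2 + 0 = 4 π electrons → 4(1), antiaromatic.
Anion: 2 × 2 + 2 = 6 π electrons → 4(1)+2, aromatic.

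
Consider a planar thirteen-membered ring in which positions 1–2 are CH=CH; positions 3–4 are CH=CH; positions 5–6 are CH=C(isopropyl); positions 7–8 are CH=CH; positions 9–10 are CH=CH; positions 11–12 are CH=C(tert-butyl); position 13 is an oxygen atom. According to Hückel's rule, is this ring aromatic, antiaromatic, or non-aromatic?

Aromatic

Every ring atom contributes a p orbital perpendicular to the ring (every atom in a ring double bond is sp² and brings one electron to the p orbital; the oxygen donates one lone pair from its p orbital), so the π system is cyclic and fully conjugated.
π-electron count: 6 × 2 = 12 from the double-bond units + 2 from the O atom = 14.
Since 14 = 4·3 + 2, the ring meets the 4n+2 criterion.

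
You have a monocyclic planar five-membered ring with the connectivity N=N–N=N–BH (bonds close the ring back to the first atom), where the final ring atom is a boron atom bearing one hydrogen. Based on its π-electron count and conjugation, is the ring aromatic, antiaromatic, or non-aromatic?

Antiaromatic

The p orbitals form a continuous loop: the double-bond atoms are sp², each contributing one p electron; each =N– nitrogen is pyridine-type (lone pair in the sp² plane, one electron in the p orbital); the boron has an empty p orbital. The ring is fully conjugated.
Adding the contributions, 2 × 2 = 4 from the double-bond units + 0 from the BH atom = 4.
With 4 = 4·1 π electrons, Hückel's rule classifies the planar ring as antiaromatic.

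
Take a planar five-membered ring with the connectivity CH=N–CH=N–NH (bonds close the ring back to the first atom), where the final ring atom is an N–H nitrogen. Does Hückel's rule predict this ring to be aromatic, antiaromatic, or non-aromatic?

Aromatic

Check conjugation: each doubly-bonded ring atom is sp² with one p-orbital electron; the doubly-bonded nitrogens are pyridine-type — their lone pairs lie in the ring plane, leaving one electron in the p orbital; the pyrrole-type nitrogen donates its lone pair from the p orbital — every position has a p orbital, so the cyclic π system is continuous.
Counting π electrons: 2 × 2 = 4 from the double-bond units + 2 from the NH atom = 6.
Since 6 = 4·1 + 2, the ring meets the 4n+2 criterion.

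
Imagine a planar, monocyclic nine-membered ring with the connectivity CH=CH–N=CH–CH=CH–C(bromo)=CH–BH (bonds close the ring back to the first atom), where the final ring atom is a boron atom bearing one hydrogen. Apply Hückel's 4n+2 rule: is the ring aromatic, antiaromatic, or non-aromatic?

Antiaromatic

Every ring atom contributes a p orbital perpendicular to the ring (each doubly-bonded ring atom is sp² with one p-orbital electron; each =N– nitrogen is pyridine-type (lone pair in the sp² plane, one electron in the p orbital); the boron has an empty p orbital), so the π system is cyclic and fully conjugated.
π-electron count: 4 × 2 = 8 from the double-bond units + 0 from the BH atom = 8.
A 4n π count (8, n = 2) in a planar conjugated ring means antiaromatic.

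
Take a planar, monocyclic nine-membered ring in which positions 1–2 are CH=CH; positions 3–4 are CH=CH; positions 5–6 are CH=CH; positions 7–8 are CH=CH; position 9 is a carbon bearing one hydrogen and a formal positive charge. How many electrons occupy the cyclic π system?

Every ring atom contributes a p orbital perpendicular to the ring (each doubly-bonded ring atom is sp² with one p-orbital electron; the carbocation has an empty p orbital), so the π system is cyclic and fully conjugated.
Adding the contributions, 4 × 2 = 8 from the double-bond units + 0 from the CH(+) atom = 8.

8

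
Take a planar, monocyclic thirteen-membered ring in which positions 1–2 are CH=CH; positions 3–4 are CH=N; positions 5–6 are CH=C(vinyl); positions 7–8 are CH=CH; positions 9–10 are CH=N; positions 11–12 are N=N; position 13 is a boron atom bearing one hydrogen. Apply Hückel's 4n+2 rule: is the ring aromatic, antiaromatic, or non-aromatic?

Every ring atom contributes a p orbital perpendicular to the ring (each doubly-bonded ring atom is sp² with one p-orbital electron; the doubly-bonded nitrogens are pyridine-type — their lone pairs lie in the ring plane, leaving one electron in the p orbital; the boron has an empty p orbital), so the π system is cyclic and fully conjugated.
Adding the contributions, 6 × 2 = 12 from the double-bond units + 0 from the BH atom = 12.
12 is a 4n count (n = 3), so the planar conjugated ring is antiaromatic.

Antiaromatic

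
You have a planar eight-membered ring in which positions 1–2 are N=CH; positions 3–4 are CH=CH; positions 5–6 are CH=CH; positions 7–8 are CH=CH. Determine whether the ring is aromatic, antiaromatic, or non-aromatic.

Antiaromatic

The p orbitals form a continuous loop: the double-bond atoms are sp², each contributing one p electron; the doubly-bonded nitrogens are pyridine-type — their lone pairs lie in the ring plane, leaving one electron in the p orbital. The ring is fully conjugated.
Tallying contributions gives 4 × 2 = 8 from the 4 double-bond units.
8 = 4(2); a planar, fully conjugated 4n system is antiaromatic.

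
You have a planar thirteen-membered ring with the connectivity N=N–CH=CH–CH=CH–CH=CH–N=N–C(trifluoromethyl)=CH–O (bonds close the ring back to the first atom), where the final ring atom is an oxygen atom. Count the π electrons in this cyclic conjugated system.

All ring atoms are sp² and supply a p orbital to the ring (the double-bond atoms are sp², each contributing one p electron; each sp² =N– keeps its lone pair in-plane and puts one electron into the π system; the oxygen donates one lone pair from its p orbital); the conjugation is uninterrupted.
Counting π electrons: 6 × 2 = 12 from the double-bond units + 2 from the O atom = 14.

14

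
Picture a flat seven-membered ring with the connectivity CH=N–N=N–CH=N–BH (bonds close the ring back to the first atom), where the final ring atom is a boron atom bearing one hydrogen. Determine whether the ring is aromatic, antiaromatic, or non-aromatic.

Check conjugation: the double-bond atoms are sp², each contributing one p electron; each sp² =N– keeps its lone pair in-plane and puts one electron into the π system; the boron has an empty p orbital — every position has a p orbital, so the cyclic π system is continuous.
Adding the contributions, 3 × 2 = 6 from the double-bond units + 0 from the BH atom = 6.
That gives a 4n+2 count (6, n = 1).

Aromatic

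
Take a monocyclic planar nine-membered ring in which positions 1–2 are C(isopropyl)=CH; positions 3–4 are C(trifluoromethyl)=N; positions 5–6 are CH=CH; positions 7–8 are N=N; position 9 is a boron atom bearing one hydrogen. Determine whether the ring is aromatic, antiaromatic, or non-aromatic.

Antiaromatic

All ring atoms are sp² and supply a p orbital to the ring (every atom in a ring double bond is sp² and brings one electron to the p orbital; each sp² =N– keeps its lone pair in-plane and puts one electron into the π system; the boron has an empty p orbital); the conjugation is uninterrupted.
π-electron count: 4 × 2 = 8 from the double-bond units + 0 from the BH atom = 8.
8 is a 4n count (n = 2), so the planar conjugated ring is antiaromatic.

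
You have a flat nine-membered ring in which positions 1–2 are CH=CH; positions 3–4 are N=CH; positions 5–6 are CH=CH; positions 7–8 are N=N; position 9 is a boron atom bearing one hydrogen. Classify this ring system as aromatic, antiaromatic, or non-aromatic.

Antiaromatic

Every ring atom contributes a p orbital perpendicular to the ring (each doubly-bonded ring atom is sp² with one p-orbital electron; each sp² =N– keeps its lone pair in-plane and puts one electron into the π system; the boron has an empty p orbital), so the π system is cyclic and fully conjugated.
Counting π electrons: 4 × 2 = 8 from the double-bond units + 0 from the BH atom = 8.
A 4n π count (8, n = 2) in a planar conjugated ring means antiaromatic.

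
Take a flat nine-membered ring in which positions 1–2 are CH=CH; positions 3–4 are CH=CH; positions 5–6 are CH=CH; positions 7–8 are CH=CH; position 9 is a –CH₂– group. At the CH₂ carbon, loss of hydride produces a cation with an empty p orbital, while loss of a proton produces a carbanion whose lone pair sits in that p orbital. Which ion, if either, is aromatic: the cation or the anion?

The anion

In either ion the ring is fully conjugated: every atom, including the new sp² carbon, supplies a p orbital.
Cation: 4 × 2 + 0 = 8 π electrons → 4(2), antiaromatic.
Anion: 4 × 2 + 2 = 10 π electrons → 4(2)+2, aromatic.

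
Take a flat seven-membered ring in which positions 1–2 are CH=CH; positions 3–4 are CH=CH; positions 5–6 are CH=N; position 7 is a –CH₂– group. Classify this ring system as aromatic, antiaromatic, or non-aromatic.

Non-aromatic

The CH2 carbon is saturated: the tetrahedral CH₂ carbon is sp³ and has no p orbital in the ring π system. Conjugation is not continuous around the ring.
Hückel's rule only applies to fully conjugated rings, so this one is simply non-aromatic.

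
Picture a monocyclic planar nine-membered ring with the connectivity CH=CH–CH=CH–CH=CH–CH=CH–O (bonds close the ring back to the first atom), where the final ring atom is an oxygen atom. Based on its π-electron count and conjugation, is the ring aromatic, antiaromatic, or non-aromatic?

The p orbitals form a continuous loop: the double-bond atoms are sp², each contributing one p electron; the oxygen donates one lone pair from its p orbital. The ring is fully conjugated.
π-electron count: 4 × 2 = 8 from the double-bond units + 2 from the O atom = 10.
Since 10 = 4·2 + 2, the ring meets the 4n+2 criterion.

Aromatic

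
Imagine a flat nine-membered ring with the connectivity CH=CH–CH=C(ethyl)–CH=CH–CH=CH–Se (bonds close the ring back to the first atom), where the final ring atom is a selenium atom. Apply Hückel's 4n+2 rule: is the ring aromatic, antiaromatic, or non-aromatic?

Check conjugation: each doubly-bonded ring atom is sp² with one p-orbital electron; the selenium donates one lone pair from its p orbital — every position has a p orbital, so the cyclic π system is continuous.
Adding the contributions, 4 × 2 = 8 from the double-bond units + 2 from the Se atom = 10.
That gives a 4n+2 count (10, n = 2).

Aromatic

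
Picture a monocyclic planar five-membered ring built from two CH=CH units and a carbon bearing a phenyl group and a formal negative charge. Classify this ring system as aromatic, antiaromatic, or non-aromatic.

Aromatic

Check conjugation: the double-bond atoms are sp², each contributing one p electron; the carbanion's lone pair occupies the p orbital — every position has a p orbital, so the cyclic π system is continuous.
Counting π electrons: 2 × 2 = 4 from the double-bond units + 2 from the C(phenyl)(-) atom = 6.
6 = 4(1) + 2, which satisfies Hückel's 4n+2 rule.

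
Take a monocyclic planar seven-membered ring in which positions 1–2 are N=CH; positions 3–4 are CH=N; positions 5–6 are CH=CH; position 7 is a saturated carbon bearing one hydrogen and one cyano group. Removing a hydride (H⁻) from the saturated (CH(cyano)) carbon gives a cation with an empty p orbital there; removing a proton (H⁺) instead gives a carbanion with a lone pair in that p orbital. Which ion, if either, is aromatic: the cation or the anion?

In both ions every ring atom is sp² and contributes a p orbital, so both rings are fully conjugated.
Cation: 3 × 2 + 0 = 6 π electrons → 4(1)+2, aromatic.
Anion: 3 × 2 + 2 = 8 π electrons → 4(2), antiaromatic.

The cation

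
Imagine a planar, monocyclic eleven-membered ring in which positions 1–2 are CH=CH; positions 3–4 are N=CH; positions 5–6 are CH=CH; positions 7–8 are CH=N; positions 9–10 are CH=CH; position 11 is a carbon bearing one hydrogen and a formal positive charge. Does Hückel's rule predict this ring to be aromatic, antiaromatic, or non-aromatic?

Aromatic

Every ring atom contributes a p orbital perpendicular to the ring (every atom in a ring double bond is sp² and brings one electron to the p orbital; the doubly-bonded nitrogens are pyridine-type — their lone pairs lie in the ring plane, leaving one electron in the p orbital; the carbocation has an empty p orbital), so the π system is cyclic and fully conjugated.
Counting π electrons: 5 × 2 = 10 from the double-bond units + 0 from the CH(+) atom = 10.
With 10 π electrons (n = 2), the Hückel 4n+2 condition holds.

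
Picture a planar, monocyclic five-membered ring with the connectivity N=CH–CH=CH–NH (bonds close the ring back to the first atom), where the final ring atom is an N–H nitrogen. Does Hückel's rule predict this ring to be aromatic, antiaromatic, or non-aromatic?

Check conjugation: each doubly-bonded ring atom is sp² with one p-orbital electron; each sp² =N– keeps its lone pair in-plane and puts one electron into the π system; the pyrrole-type nitrogen donates its lone pair from the p orbital — every position has a p orbital, so the cyclic π system is continuous.
Tallying contributions gives 2 × 2 = 4 from the double-bond units + 2 from the NH atom = 6.
With 6 π electrons (n = 1), the Hückel 4n+2 condition holds.

Aromatic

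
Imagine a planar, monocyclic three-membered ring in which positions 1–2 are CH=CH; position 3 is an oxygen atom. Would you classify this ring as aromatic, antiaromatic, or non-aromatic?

Check conjugation: each doubly-bonded ring atom is sp² with one p-orbital electron; the oxygen donates one lone pair from its p orbital — every position has a p orbital, so the cyclic π system is continuous.
Counting π electrons: 1 × 2 = 2 from the double-bond unit + 2 from the O atom = 4.
4 = 4(1); a planar, fully conjugated 4n system is antiaromatic.
This is oxirene.

Antiaromatic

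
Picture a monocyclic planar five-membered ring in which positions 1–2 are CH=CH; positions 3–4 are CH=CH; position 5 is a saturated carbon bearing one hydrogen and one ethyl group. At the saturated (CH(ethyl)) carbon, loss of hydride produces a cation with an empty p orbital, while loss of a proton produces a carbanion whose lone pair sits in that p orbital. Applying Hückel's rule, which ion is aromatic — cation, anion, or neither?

Once that carbon is sp², every ring atom has a p orbital and both ions are fully conjugated.
Cation: 2 × 2 + 0 = 4 π electrons → 4(1), antiaromatic.
Anion: 2 × 2 + 2 = 6 π electrons → 4(1)+2, aromatic.

The anion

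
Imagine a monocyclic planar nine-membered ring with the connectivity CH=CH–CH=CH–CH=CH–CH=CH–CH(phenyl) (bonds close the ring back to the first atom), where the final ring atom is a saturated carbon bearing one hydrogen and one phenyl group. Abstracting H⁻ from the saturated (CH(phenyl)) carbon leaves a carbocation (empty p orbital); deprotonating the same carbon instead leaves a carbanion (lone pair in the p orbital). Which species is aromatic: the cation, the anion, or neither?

The anion

Once that carbon is sp², every ring atom has a p orbital and both ions are fully conjugated.
Cation: 4 × 2 + 0 = 8 π electrons → 4(2), antiaromatic.
Anion: 4 × 2 + 2 = 10 π electrons → 4(2)+2, aromatic.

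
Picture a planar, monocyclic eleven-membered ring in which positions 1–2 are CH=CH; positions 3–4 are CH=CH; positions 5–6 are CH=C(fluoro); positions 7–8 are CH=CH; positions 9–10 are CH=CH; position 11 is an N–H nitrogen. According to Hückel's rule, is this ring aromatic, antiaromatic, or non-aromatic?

Check conjugation: each doubly-bonded ring atom is sp² with one p-orbital electron; the pyrrole-type nitrogen donates its lone pair from the p orbital — every position has a p orbital, so the cyclic π system is continuous.
Tallying contributions gives 5 × 2 = 10 from the double-bond units + 2 from the NH atom = 12.
A 4n π count (12, n = 3) in a planar conjugated ring means antiaromatic.

Antiaromatic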